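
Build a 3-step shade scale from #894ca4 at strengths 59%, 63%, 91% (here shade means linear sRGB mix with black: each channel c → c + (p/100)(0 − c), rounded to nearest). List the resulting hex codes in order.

#894ca4 is rgb(137, 76, 164).
59%: (137 − 80.83 = 56.17→56, 76 − 44.84 = 31.16→31, 164 − 96.76 = 67.24→67) → #381f43
63%: (137 − 86.31 = 50.69→51, 76 − 47.88 = 28.12→28, 164 − 103.32 = 60.68→61) → #331c3d
91%: (137 − 124.67 = 12.33→12, 76 − 69.16 = 6.84→7, 164 − 149.24 = 14.76→15) → #0c070f

#381f43, #331c3d, #0c070f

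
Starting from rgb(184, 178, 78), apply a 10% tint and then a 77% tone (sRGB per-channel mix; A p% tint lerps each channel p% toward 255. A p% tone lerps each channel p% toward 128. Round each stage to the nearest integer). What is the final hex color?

Per channel, c → c + 0.1(255 − c):
  R: 184 + 7.1 = 191.1 → 191
  G: 178 + 0.1×(255−178) = 178 + 7.7 = 185.7 → 186
  B: 78 + 0.1×(255−78) = 78 + 17.7 = 95.7 → 96
After the tint: rgb(191, 186, 96) = #BFBA60.
Per channel, c → c + 0.77(128 − c):
  R: 191 − 48.51 = 142.49 → 142
  G: 186 − 44.66 = 141.34 → 141
  B: 96 + 0.77×(128−96) = 96 + 24.64 = 120.64 → 121
rgb(142, 141, 121) = #8E8D79.

#8E8D79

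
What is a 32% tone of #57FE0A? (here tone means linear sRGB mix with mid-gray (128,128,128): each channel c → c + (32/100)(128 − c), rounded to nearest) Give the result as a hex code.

#64D630

#57FE0A is rgb(87, 254, 10).
Per channel, c → c + 0.32(128 − c):
  R: 87 + 13.12 = 100.12 → 100
  G: 254 + 0.32×(128−254) = 254 − 40.32 = 213.68 → 214
  B: 10 + 0.32×(128−10) = 10 + 37.76 = 47.76 → 48
rgb(100, 214, 48) = #64D630.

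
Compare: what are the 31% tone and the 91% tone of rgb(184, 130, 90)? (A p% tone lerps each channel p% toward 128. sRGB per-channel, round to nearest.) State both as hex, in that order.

#a78166, #85807d

31% tone:
  R: 184 + 0.31×(128−184) = 184 − 17.36 = 166.64 → 167
  G: 130 + 0.31×(128−130) = 130 − 0.62 = 129.38 → 129
  B: 90 + 0.31×(128−90) = 90 + 11.78 = 101.78 → 102
  → #a78166
91% tone:
  R: 184 + 0.91×(128−184) = 184 − 50.96 = 133.04 → 133
  G: 130 + 0.91×(128−130) = 130 − 1.82 = 128.18 → 128
  B: 90 + 0.91×(128−90) = 90 + 34.58 = 124.58 → 125
  → #85807d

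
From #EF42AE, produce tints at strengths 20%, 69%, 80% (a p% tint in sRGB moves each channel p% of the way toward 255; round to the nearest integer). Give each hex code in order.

#F268BE, #FAC4E6, #FCD9EF

#EF42AE is rgb(239, 66, 174).
20%: (239 + 3.2 = 242.2→242, 66 + 37.8 = 103.8→104, 174 + 16.2 = 190.2→190) → #F268BE
69%: (239 + 11.04 = 250.04→250, 66 + 130.41 = 196.41→196, 174 + 55.89 = 229.89→230) → #FAC4E6
80%: (239 + 12.8 = 251.8→252, 66 + 151.2 = 217.2→217, 174 + 64.8 = 238.8→239) → #FCD9EF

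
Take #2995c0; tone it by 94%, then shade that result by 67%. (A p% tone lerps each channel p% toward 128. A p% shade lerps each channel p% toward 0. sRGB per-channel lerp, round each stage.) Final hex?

#2995c0 is rgb(41, 149, 192).
Lerp each channel 94% toward 128:
  R: 41 + 0.94×(128−41) = 41 + 81.78 = 122.78 → 123
  G: 149 − 19.74 = 129.26 → 129
  B: 192 + 0.94×(128−192) = 192 − 60.16 = 131.84 → 132
After the tone: rgb(123, 129, 132) = #7b8184.
Per channel, c → c + 0.67(0 − c):
  R: 123 + 0.67×(0−123) = 123 − 82.41 = 40.59 → 41
  G: 129 − 86.43 = 42.57 → 43
  B: 132 − 88.44 = 43.56 → 44
rgb(41, 43, 44) = #292b2c.

#292b2c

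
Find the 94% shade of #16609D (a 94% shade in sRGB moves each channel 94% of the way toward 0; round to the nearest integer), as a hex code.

#16609D is rgb(22, 96, 157).
Lerp each channel 94% toward 0:
  R: 22 + 0.94×(0−22) = 22 − 20.68 = 1.32 → 1
  G: 96 − 90.24 = 5.76 → 6
  B: 157 + 0.94×(0−157) = 157 − 147.58 = 9.42 → 9
rgb(1, 6, 9) = #010609.

#010609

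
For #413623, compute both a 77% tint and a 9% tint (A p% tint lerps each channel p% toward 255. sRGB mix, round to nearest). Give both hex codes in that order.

#413623 is rgb(65, 54, 35).
77% tint:
  R: 65 + 146.3 = 211.3 → 211
  G: 54 + 0.77×(255−54) = 54 + 154.77 = 208.77 → 209
  B: 35 + 0.77×(255−35) = 35 + 169.4 = 204.4 → 204
  → #D3D1CC
9% tint:
  R: 65 + 0.09×(255−65) = 65 + 17.1 = 82.1 → 82
  G: 54 + 18.09 = 72.09 → 72
  B: 35 + 19.8 = 54.8 → 55
  → #524837

#D3D1CC, #524837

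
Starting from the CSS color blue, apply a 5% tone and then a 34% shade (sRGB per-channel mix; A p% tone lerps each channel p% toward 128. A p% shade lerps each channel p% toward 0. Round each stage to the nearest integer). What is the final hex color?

#0404A4

CSS blue is rgb(0, 0, 255).
Lerp each channel 5% toward 128:
  R: 0 + 6.4 = 6.4 → 6
  G: 0 + 6.4 = 6.4 → 6
  B: 255 + 0.05×(128−255) = 255 − 6.35 = 248.65 → 249
After the tone: rgb(6, 6, 249) = #0606F9.
Lerp each channel 34% toward 0:
  R: 6 + 0.34×(0−6) = 6 − 2.04 = 3.96 → 4
  G: 6 − 2.04 = 3.96 → 4
  B: 249 − 84.66 = 164.34 → 164
rgb(4, 4, 164) = #0404A4.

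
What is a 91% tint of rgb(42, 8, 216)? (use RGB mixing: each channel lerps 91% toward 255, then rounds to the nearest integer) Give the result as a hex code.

A 91% tint moves each channel 91% toward 255:
  R: 42 + 0.91×(255−42) = 42 + 193.83 = 235.83 → 236
  G: 8 + 224.77 = 232.77 → 233
  B: 216 + 0.91×(255−216) = 216 + 35.49 = 251.49 → 251
rgb(236, 233, 251) = #ece9fb.

#ece9fb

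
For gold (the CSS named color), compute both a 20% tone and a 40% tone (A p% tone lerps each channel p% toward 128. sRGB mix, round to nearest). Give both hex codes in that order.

#e6c61a, #ccb433

CSS gold is rgb(255, 215, 0).
20% tone:
  R: 255 − 25.4 = 229.6 → 230
  G: 215 − 17.4 = 197.6 → 198
  B: 0 + 25.6 = 25.6 → 26
  → #e6c61a
40% tone:
  R: 255 + 0.4×(128−255) = 255 − 50.8 = 204.2 → 204
  G: 215 + 0.4×(128−215) = 215 − 34.8 = 180.2 → 180
  B: 0 + 0.4×(128−0) = 0 + 51.2 = 51.2 → 51
  → #ccb433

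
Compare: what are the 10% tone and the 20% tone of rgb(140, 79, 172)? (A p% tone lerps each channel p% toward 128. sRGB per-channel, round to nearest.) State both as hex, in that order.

10% tone:
  R: 140 − 1.2 = 138.8 → 139
  G: 79 + 4.9 = 83.9 → 84
  B: 172 + 0.1×(128−172) = 172 − 4.4 = 167.6 → 168
  → #8B54A8
20% tone:
  R: 140 + 0.2×(128−140) = 140 − 2.4 = 137.6 → 138
  G: 79 + 0.2×(128−79) = 79 + 9.8 = 88.8 → 89
  B: 172 + 0.2×(128−172) = 172 − 8.8 = 163.2 → 163
  → #8A59A3

#8B54A8, #8A59A3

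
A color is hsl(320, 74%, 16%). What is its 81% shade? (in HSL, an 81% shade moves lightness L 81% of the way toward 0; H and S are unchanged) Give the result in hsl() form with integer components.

hsl(320, 74%, 3%)

L moves 81% from 16 toward 0: 16 − 12.96 = 3.04 → 3.
H and S are unchanged.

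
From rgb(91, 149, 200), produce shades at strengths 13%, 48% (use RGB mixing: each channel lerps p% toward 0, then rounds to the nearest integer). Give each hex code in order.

13%: (91 − 11.83 = 79.17→79, 149 − 19.37 = 129.63→130, 200 − 26 = 174→174) → #4f82ae
48%: (91 − 43.68 = 47.32→47, 149 − 71.52 = 77.48→77, 200 − 96 = 104→104) → #2f4d68

#4f82ae, #2f4d68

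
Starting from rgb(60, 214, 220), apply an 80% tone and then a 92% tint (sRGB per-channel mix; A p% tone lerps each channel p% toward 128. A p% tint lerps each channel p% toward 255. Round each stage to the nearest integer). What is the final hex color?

Per channel, c → c + 0.8(128 − c):
  R: 60 + 0.8×(128−60) = 60 + 54.4 = 114.4 → 114
  G: 214 + 0.8×(128−214) = 214 − 68.8 = 145.2 → 145
  B: 220 − 73.6 = 146.4 → 146
After the tone: rgb(114, 145, 146) = #729192.
A 92% tint moves each channel 92% toward 255:
  R: 114 + 0.92×(255−114) = 114 + 129.72 = 243.72 → 244
  G: 145 + 101.2 = 246.2 → 246
  B: 146 + 100.28 = 246.28 → 246
rgb(244, 246, 246) = #f4f6f6.

#f4f6f6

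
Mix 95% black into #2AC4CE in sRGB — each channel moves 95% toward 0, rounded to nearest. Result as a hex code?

#020A0A

#2AC4CE is rgb(42, 196, 206).
Per channel, c → c + 0.95(0 − c):
  R: 42 + 0.95×(0−42) = 42 − 39.9 = 2.1 → 2
  G: 196 + 0.95×(0−196) = 196 − 186.2 = 9.8 → 10
  B: 206 + 0.95×(0−206) = 206 − 195.7 = 10.3 → 10
rgb(2, 10, 10) = #020A0A.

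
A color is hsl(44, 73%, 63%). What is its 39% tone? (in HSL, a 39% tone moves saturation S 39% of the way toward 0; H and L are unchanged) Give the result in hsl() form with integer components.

hsl(44, 45%, 63%)

S moves 39% from 73 toward 0: 73 − 28.47 = 44.53 → 45.
H and L are unchanged.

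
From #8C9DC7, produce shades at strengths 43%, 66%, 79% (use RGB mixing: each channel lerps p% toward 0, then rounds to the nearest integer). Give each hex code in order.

#8C9DC7 is rgb(140, 157, 199).
43%: (140 − 60.2 = 79.8→80, 157 − 67.51 = 89.49→89, 199 − 85.57 = 113.43→113) → #505971
66%: (140 − 92.4 = 47.6→48, 157 − 103.62 = 53.38→53, 199 − 131.34 = 67.66→68) → #303544
79%: (140 − 110.6 = 29.4→29, 157 − 124.03 = 32.97→33, 199 − 157.21 = 41.79→42) → #1D212A

#505971, #303544, #1D212A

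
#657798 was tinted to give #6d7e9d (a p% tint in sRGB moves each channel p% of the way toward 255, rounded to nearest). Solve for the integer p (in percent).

5%

#657798 is rgb(101, 119, 152); #6d7e9d is rgb(109, 126, 157).
On the R channel (widest range): 109 ≈ 101 + (p/100)(255 − 101), so p ≈ 100×(109 − 101)/(255 − 101) = 800/154 = 5.19.
p = 5 reproduces all three channels after rounding.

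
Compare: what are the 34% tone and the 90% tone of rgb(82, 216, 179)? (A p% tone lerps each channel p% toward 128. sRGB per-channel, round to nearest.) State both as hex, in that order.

#62BAA2, #7B8985

34% tone:
  R: 82 + 0.34×(128−82) = 82 + 15.64 = 97.64 → 98
  G: 216 − 29.92 = 186.08 → 186
  B: 179 − 17.34 = 161.66 → 162
  → #62BAA2
90% tone:
  R: 82 + 0.9×(128−82) = 82 + 41.4 = 123.4 → 123
  G: 216 + 0.9×(128−216) = 216 − 79.2 = 136.8 → 137
  B: 179 − 45.9 = 133.1 → 133
  → #7B8985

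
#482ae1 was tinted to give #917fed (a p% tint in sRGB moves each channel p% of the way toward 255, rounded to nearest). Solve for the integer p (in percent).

40%

#482ae1 is rgb(72, 42, 225); #917fed is rgb(145, 127, 237).
On the G channel (widest range): 127 ≈ 42 + (p/100)(255 − 42), so p ≈ 100×(127 − 42)/(255 − 42) = 8500/213 = 39.91.
p = 40 reproduces all three channels after rounding.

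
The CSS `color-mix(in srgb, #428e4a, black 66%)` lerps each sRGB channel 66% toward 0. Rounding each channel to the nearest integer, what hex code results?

#428e4a is rgb(66, 142, 74).
Lerp each channel 66% toward 0:
  R: 66 + 0.66×(0−66) = 66 − 43.56 = 22.44 → 22
  G: 142 − 93.72 = 48.28 → 48
  B: 74 + 0.66×(0−74) = 74 − 48.84 = 25.16 → 25
rgb(22, 48, 25) = #163019.

#163019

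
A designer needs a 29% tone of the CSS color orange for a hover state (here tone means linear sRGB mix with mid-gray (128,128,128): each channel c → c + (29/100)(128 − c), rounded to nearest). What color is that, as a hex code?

CSS orange is rgb(255, 165, 0).
Lerp each channel 29% toward 128:
  R: 255 − 36.83 = 218.17 → 218
  G: 165 + 0.29×(128−165) = 165 − 10.73 = 154.27 → 154
  B: 0 + 0.29×(128−0) = 0 + 37.12 = 37.12 → 37
rgb(218, 154, 37) = #da9a25.

#da9a25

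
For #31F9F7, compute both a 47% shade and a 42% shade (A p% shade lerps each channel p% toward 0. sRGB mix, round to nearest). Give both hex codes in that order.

#31F9F7 is rgb(49, 249, 247).
47% shade:
  R: 49 + 0.47×(0−49) = 49 − 23.03 = 25.97 → 26
  G: 249 − 117.03 = 131.97 → 132
  B: 247 + 0.47×(0−247) = 247 − 116.09 = 130.91 → 131
  → #1A8483
42% shade:
  R: 49 + 0.42×(0−49) = 49 − 20.58 = 28.42 → 28
  G: 249 − 104.58 = 144.42 → 144
  B: 247 − 103.74 = 143.26 → 143
  → #1C908F

#1A8483, #1C908F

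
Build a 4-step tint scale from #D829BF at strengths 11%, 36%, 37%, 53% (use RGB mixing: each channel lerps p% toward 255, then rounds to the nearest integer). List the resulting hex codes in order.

#DC41C6, #E676D6, #E678D7, #ED9AE1

#D829BF is rgb(216, 41, 191).
11%: (216 + 4.29 = 220.29→220, 41 + 23.54 = 64.54→65, 191 + 7.04 = 198.04→198) → #DC41C6
36%: (216 + 14.04 = 230.04→230, 41 + 77.04 = 118.04→118, 191 + 23.04 = 214.04→214) → #E676D6
37%: (216 + 14.43 = 230.43→230, 41 + 79.18 = 120.18→120, 191 + 23.68 = 214.68→215) → #E678D7
53%: (216 + 20.67 = 236.67→237, 41 + 113.42 = 154.42→154, 191 + 33.92 = 224.92→225) → #ED9AE1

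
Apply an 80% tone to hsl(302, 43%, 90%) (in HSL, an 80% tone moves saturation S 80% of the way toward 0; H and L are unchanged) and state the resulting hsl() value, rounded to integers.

S moves 80% from 43 toward 0: 43 − 34.4 = 8.6 → 9.
H and L are unchanged.

hsl(302, 9%, 90%)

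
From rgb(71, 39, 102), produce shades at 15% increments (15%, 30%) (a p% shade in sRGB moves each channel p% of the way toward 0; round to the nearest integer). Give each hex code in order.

15%: (71 − 10.65 = 60.35→60, 39 − 5.85 = 33.15→33, 102 − 15.3 = 86.7→87) → #3c2157
30%: (71 − 21.3 = 49.7→50, 39 − 11.7 = 27.3→27, 102 − 30.6 = 71.4→71) → #321b47

#3c2157, #321b47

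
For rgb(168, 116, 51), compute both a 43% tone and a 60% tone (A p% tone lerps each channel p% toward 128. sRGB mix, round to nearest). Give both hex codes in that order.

#977954, #907B61

43% tone:
  R: 168 − 17.2 = 150.8 → 151
  G: 116 + 0.43×(128−116) = 116 + 5.16 = 121.16 → 121
  B: 51 + 0.43×(128−51) = 51 + 33.11 = 84.11 → 84
  → #977954
60% tone:
  R: 168 − 24 = 144 → 144
  G: 116 + 0.6×(128−116) = 116 + 7.2 = 123.2 → 123
  B: 51 + 0.6×(128−51) = 51 + 46.2 = 97.2 → 97
  → #907B61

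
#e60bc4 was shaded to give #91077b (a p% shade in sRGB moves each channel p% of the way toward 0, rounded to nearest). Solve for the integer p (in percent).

37%

#e60bc4 is rgb(230, 11, 196); #91077b is rgb(145, 7, 123).
On the R channel (widest range): 145 ≈ 230 + (p/100)(0 − 230), so p ≈ 100×(145 − 230)/(0 − 230) = -8500/-230 = 36.96.
p = 37 reproduces all three channels after rounding.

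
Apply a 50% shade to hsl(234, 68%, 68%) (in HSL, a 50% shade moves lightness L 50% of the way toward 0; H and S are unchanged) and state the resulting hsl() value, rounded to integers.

L moves 50% from 68 toward 0: 68 − 34 = 34 → 34.
H and S are unchanged.

hsl(234, 68%, 34%)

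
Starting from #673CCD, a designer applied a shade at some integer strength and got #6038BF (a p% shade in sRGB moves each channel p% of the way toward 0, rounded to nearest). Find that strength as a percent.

#673CCD is rgb(103, 60, 205); #6038BF is rgb(96, 56, 191).
On the B channel (widest range): 191 ≈ 205 + (p/100)(0 − 205), so p ≈ 100×(191 − 205)/(0 − 205) = -1400/-205 = 6.83.
p = 7 reproduces all three channels after rounding.

7%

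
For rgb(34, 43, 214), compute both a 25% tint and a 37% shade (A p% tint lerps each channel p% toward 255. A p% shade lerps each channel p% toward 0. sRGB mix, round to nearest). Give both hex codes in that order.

25% tint:
  R: 34 + 0.25×(255−34) = 34 + 55.25 = 89.25 → 89
  G: 43 + 53 = 96 → 96
  B: 214 + 0.25×(255−214) = 214 + 10.25 = 224.25 → 224
  → #5960E0
37% shade:
  R: 34 − 12.58 = 21.42 → 21
  G: 43 − 15.91 = 27.09 → 27
  B: 214 + 0.37×(0−214) = 214 − 79.18 = 134.82 → 135
  → #151B87

#5960E0, #151B87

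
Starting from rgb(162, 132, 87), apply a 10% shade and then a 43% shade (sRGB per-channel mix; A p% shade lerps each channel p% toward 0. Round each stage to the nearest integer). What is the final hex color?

#53442c

A 10% shade moves each channel 10% toward 0:
  R: 162 − 16.2 = 145.8 → 146
  G: 132 + 0.1×(0−132) = 132 − 13.2 = 118.8 → 119
  B: 87 + 0.1×(0−87) = 87 − 8.7 = 78.3 → 78
After the shade: rgb(146, 119, 78) = #92774e.
Lerp each channel 43% toward 0:
  R: 146 − 62.78 = 83.22 → 83
  G: 119 + 0.43×(0−119) = 119 − 51.17 = 67.83 → 68
  B: 78 − 33.54 = 44.46 → 44
rgb(83, 68, 44) = #53442c.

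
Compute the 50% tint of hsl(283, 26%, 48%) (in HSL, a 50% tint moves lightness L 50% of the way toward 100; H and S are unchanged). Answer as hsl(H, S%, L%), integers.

hsl(283, 26%, 74%)

L moves 50% from 48 toward 100: 48 + 26 = 74 → 74.
H and S are unchanged.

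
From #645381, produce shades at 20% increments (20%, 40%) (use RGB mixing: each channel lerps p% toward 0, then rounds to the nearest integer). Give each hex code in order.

#504267, #3c324d

#645381 is rgb(100, 83, 129).
20%: (100 − 20 = 80→80, 83 − 16.6 = 66.4→66, 129 − 25.8 = 103.2→103) → #504267
40%: (100 − 40 = 60→60, 83 − 33.2 = 49.8→50, 129 − 51.6 = 77.4→77) → #3c324d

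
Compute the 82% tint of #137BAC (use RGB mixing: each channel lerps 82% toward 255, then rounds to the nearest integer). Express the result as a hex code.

#137BAC is rgb(19, 123, 172).
Per channel, c → c + 0.82(255 − c):
  R: 19 + 193.52 = 212.52 → 213
  G: 123 + 0.82×(255−123) = 123 + 108.24 = 231.24 → 231
  B: 172 + 0.82×(255−172) = 172 + 68.06 = 240.06 → 240
rgb(213, 231, 240) = #D5E7F0.

#D5E7F0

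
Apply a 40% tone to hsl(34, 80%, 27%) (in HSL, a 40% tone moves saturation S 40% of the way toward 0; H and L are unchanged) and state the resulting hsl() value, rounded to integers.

hsl(34, 48%, 27%)

S moves 40% from 80 toward 0: 80 − 32 = 48 → 48.
H and L are unchanged.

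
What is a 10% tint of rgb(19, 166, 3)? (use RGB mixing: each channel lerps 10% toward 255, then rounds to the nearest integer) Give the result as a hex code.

#2BAF1C

Lerp each channel 10% toward 255:
  R: 19 + 0.1×(255−19) = 19 + 23.6 = 42.6 → 43
  G: 166 + 0.1×(255−166) = 166 + 8.9 = 174.9 → 175
  B: 3 + 0.1×(255−3) = 3 + 25.2 = 28.2 → 28
rgb(43, 175, 28) = #2BAF1C.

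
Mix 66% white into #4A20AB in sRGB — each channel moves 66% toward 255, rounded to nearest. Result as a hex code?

#4A20AB is rgb(74, 32, 171).
Per channel, c → c + 0.66(255 − c):
  R: 74 + 0.66×(255−74) = 74 + 119.46 = 193.46 → 193
  G: 32 + 0.66×(255−32) = 32 + 147.18 = 179.18 → 179
  B: 171 + 55.44 = 226.44 → 226
rgb(193, 179, 226) = #C1B3E2.

#C1B3E2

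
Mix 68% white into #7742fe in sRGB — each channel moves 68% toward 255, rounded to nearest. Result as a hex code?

#d3c3ff

#7742fe is rgb(119, 66, 254).
Lerp each channel 68% toward 255:
  R: 119 + 0.68×(255−119) = 119 + 92.48 = 211.48 → 211
  G: 66 + 0.68×(255−66) = 66 + 128.52 = 194.52 → 195
  B: 254 + 0.68×(255−254) = 254 + 0.68 = 254.68 → 255
rgb(211, 195, 255) = #d3c3ff.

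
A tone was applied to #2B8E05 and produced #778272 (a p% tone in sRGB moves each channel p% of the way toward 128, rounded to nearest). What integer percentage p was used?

89%

#2B8E05 is rgb(43, 142, 5); #778272 is rgb(119, 130, 114).
On the B channel (widest range): 114 ≈ 5 + (p/100)(128 − 5), so p ≈ 100×(114 − 5)/(128 − 5) = 10900/123 = 88.62.
p = 89 reproduces all three channels after rounding.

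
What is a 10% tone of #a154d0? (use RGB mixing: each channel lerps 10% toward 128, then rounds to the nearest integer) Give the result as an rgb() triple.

#a154d0 is rgb(161, 84, 208).
Lerp each channel 10% toward 128:
  R: 161 − 3.3 = 157.7 → 158
  G: 84 + 0.1×(128−84) = 84 + 4.4 = 88.4 → 88
  B: 208 + 0.1×(128−208) = 208 − 8 = 200 → 200

rgb(158, 88, 200)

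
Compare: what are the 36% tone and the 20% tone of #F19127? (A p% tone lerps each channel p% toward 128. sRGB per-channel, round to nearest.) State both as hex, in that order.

#C88B47, #DA8E39

#F19127 is rgb(241, 145, 39).
36% tone:
  R: 241 + 0.36×(128−241) = 241 − 40.68 = 200.32 → 200
  G: 145 + 0.36×(128−145) = 145 − 6.12 = 138.88 → 139
  B: 39 + 0.36×(128−39) = 39 + 32.04 = 71.04 → 71
  → #C88B47
20% tone:
  R: 241 + 0.2×(128−241) = 241 − 22.6 = 218.4 → 218
  G: 145 + 0.2×(128−145) = 145 − 3.4 = 141.6 → 142
  B: 39 + 0.2×(128−39) = 39 + 17.8 = 56.8 → 57
  → #DA8E39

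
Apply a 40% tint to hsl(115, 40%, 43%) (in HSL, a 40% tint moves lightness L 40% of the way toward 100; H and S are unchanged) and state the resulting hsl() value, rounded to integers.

L moves 40% from 43 toward 100: 43 + 22.8 = 65.8 → 66.
H and S are unchanged.

hsl(115, 40%, 66%)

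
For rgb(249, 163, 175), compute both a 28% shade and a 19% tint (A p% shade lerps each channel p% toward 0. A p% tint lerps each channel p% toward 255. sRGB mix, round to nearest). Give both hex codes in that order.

#b3757e, #fab4be

28% shade:
  R: 249 + 0.28×(0−249) = 249 − 69.72 = 179.28 → 179
  G: 163 + 0.28×(0−163) = 163 − 45.64 = 117.36 → 117
  B: 175 + 0.28×(0−175) = 175 − 49 = 126 → 126
  → #b3757e
19% tint:
  R: 249 + 0.19×(255−249) = 249 + 1.14 = 250.14 → 250
  G: 163 + 0.19×(255−163) = 163 + 17.48 = 180.48 → 180
  B: 175 + 0.19×(255−175) = 175 + 15.2 = 190.2 → 190
  → #fab4be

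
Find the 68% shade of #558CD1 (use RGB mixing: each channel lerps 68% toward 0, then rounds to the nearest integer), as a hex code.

#558CD1 is rgb(85, 140, 209).
Per channel, c → c + 0.68(0 − c):
  R: 85 + 0.68×(0−85) = 85 − 57.8 = 27.2 → 27
  G: 140 + 0.68×(0−140) = 140 − 95.2 = 44.8 → 45
  B: 209 − 142.12 = 66.88 → 67
rgb(27, 45, 67) = #1B2D43.

#1B2D43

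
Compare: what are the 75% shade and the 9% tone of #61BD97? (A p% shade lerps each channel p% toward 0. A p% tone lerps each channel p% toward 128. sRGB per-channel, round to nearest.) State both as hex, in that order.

#61BD97 is rgb(97, 189, 151).
75% shade:
  R: 97 + 0.75×(0−97) = 97 − 72.75 = 24.25 → 24
  G: 189 − 141.75 = 47.25 → 47
  B: 151 − 113.25 = 37.75 → 38
  → #182F26
9% tone:
  R: 97 + 2.79 = 99.79 → 100
  G: 189 + 0.09×(128−189) = 189 − 5.49 = 183.51 → 184
  B: 151 − 2.07 = 148.93 → 149
  → #64B895

#182F26, #64B895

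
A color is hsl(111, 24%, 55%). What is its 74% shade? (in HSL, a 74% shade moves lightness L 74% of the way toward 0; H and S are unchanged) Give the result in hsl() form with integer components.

L moves 74% from 55 toward 0: 55 − 40.7 = 14.3 → 14.
H and S are unchanged.

hsl(111, 24%, 14%)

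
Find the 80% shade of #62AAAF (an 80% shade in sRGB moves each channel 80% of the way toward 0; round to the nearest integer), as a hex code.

#142223

#62AAAF is rgb(98, 170, 175).
Lerp each channel 80% toward 0:
  R: 98 + 0.8×(0−98) = 98 − 78.4 = 19.6 → 20
  G: 170 − 136 = 34 → 34
  B: 175 − 140 = 35 → 35
rgb(20, 34, 35) = #142223.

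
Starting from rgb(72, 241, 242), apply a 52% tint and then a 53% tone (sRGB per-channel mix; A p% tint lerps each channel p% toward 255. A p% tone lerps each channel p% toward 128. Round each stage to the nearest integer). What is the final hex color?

#92b8b9

A 52% tint moves each channel 52% toward 255:
  R: 72 + 0.52×(255−72) = 72 + 95.16 = 167.16 → 167
  G: 241 + 0.52×(255−241) = 241 + 7.28 = 248.28 → 248
  B: 242 + 6.76 = 248.76 → 249
After the tint: rgb(167, 248, 249) = #a7f8f9.
Per channel, c → c + 0.53(128 − c):
  R: 167 − 20.67 = 146.33 → 146
  G: 248 + 0.53×(128−248) = 248 − 63.6 = 184.4 → 184
  B: 249 − 64.13 = 184.87 → 185
rgb(146, 184, 185) = #92b8b9.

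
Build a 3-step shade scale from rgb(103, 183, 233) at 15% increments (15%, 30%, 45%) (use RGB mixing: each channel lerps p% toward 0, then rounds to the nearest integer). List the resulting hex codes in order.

15%: (103 − 15.45 = 87.55→88, 183 − 27.45 = 155.55→156, 233 − 34.95 = 198.05→198) → #589CC6
30%: (103 − 30.9 = 72.1→72, 183 − 54.9 = 128.1→128, 233 − 69.9 = 163.1→163) → #4880A3
45%: (103 − 46.35 = 56.65→57, 183 − 82.35 = 100.65→101, 233 − 104.85 = 128.15→128) → #396580

#589CC6, #4880A3, #396580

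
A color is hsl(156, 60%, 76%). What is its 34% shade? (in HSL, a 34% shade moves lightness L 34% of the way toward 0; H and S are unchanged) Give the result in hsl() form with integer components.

hsl(156, 60%, 50%)

L moves 34% from 76 toward 0: 76 − 25.84 = 50.16 → 50.
H and S are unchanged.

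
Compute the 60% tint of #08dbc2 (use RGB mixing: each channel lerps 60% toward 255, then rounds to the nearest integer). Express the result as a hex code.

#9cf1e7

#08dbc2 is rgb(8, 219, 194).
Per channel, c → c + 0.6(255 − c):
  R: 8 + 0.6×(255−8) = 8 + 148.2 = 156.2 → 156
  G: 219 + 21.6 = 240.6 → 241
  B: 194 + 0.6×(255−194) = 194 + 36.6 = 230.6 → 231
rgb(156, 241, 231) = #9cf1e7.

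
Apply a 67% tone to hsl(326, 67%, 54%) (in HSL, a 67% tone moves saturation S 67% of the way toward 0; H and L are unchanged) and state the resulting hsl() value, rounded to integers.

S moves 67% from 67 toward 0: 67 − 44.89 = 22.11 → 22.
H and L are unchanged.

hsl(326, 22%, 54%)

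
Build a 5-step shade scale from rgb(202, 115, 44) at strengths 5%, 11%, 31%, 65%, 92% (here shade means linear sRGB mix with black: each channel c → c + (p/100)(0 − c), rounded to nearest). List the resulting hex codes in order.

5%: (202 − 10.1 = 191.9→192, 115 − 5.75 = 109.25→109, 44 − 2.2 = 41.8→42) → #c06d2a
11%: (202 − 22.22 = 179.78→180, 115 − 12.65 = 102.35→102, 44 − 4.84 = 39.16→39) → #b46627
31%: (202 − 62.62 = 139.38→139, 115 − 35.65 = 79.35→79, 44 − 13.64 = 30.36→30) → #8b4f1e
65%: (202 − 131.3 = 70.7→71, 115 − 74.75 = 40.25→40, 44 − 28.6 = 15.4→15) → #47280f
92%: (202 − 185.84 = 16.16→16, 115 − 105.8 = 9.2→9, 44 − 40.48 = 3.52→4) → #100904

#c06d2a, #b46627, #8b4f1e, #47280f, #100904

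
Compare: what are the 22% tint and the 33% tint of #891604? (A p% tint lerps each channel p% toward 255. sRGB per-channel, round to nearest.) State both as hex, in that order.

#a3493b, #b06357

#891604 is rgb(137, 22, 4).
22% tint:
  R: 137 + 25.96 = 162.96 → 163
  G: 22 + 0.22×(255−22) = 22 + 51.26 = 73.26 → 73
  B: 4 + 0.22×(255−4) = 4 + 55.22 = 59.22 → 59
  → #a3493b
33% tint:
  R: 137 + 0.33×(255−137) = 137 + 38.94 = 175.94 → 176
  G: 22 + 0.33×(255−22) = 22 + 76.89 = 98.89 → 99
  B: 4 + 0.33×(255−4) = 4 + 82.83 = 86.83 → 87
  → #b06357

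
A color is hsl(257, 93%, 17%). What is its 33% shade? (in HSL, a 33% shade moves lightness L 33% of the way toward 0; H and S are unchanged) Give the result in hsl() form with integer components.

hsl(257, 93%, 11%)

L moves 33% from 17 toward 0: 17 − 5.61 = 11.39 → 11.
H and S are unchanged.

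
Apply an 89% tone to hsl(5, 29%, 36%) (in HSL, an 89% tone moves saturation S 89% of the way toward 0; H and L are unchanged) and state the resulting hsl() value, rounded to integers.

hsl(5, 3%, 36%)

S moves 89% from 29 toward 0: 29 − 25.81 = 3.19 → 3.
H and L are unchanged.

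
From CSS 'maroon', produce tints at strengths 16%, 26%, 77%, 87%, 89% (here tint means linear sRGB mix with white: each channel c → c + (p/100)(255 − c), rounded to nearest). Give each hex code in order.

#942929, #A14242, #E2C4C4, #EEDEDE, #F1E3E3

CSS maroon is rgb(128, 0, 0).
16%: (128 + 20.32 = 148.32→148, 0 + 40.8 = 40.8→41, 0 + 40.8 = 40.8→41) → #942929
26%: (128 + 33.02 = 161.02→161, 0 + 66.3 = 66.3→66, 0 + 66.3 = 66.3→66) → #A14242
77%: (128 + 97.79 = 225.79→226, 0 + 196.35 = 196.35→196, 0 + 196.35 = 196.35→196) → #E2C4C4
87%: (128 + 110.49 = 238.49→238, 0 + 221.85 = 221.85→222, 0 + 221.85 = 221.85→222) → #EEDEDE
89%: (128 + 113.03 = 241.03→241, 0 + 226.95 = 226.95→227, 0 + 226.95 = 226.95→227) → #F1E3E3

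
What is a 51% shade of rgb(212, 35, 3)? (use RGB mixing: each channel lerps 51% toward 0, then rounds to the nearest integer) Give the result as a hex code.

#681101

Per channel, c → c + 0.51(0 − c):
  R: 212 + 0.51×(0−212) = 212 − 108.12 = 103.88 → 104
  G: 35 + 0.51×(0−35) = 35 − 17.85 = 17.15 → 17
  B: 3 + 0.51×(0−3) = 3 − 1.53 = 1.47 → 1
rgb(104, 17, 1) = #681101.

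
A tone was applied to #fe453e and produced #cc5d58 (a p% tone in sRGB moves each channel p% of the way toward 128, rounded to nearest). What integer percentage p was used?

40%

#fe453e is rgb(254, 69, 62); #cc5d58 is rgb(204, 93, 88).
On the R channel (widest range): 204 ≈ 254 + (p/100)(128 − 254), so p ≈ 100×(204 − 254)/(128 − 254) = -5000/-126 = 39.68.
p = 40 reproduces all three channels after rounding.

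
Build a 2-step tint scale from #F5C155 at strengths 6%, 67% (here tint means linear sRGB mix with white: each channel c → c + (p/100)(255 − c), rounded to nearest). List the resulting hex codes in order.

#F6C55F, #FCEBC7

#F5C155 is rgb(245, 193, 85).
6%: (245 + 0.6 = 245.6→246, 193 + 3.72 = 196.72→197, 85 + 10.2 = 95.2→95) → #F6C55F
67%: (245 + 6.7 = 251.7→252, 193 + 41.54 = 234.54→235, 85 + 113.9 = 198.9→199) → #FCEBC7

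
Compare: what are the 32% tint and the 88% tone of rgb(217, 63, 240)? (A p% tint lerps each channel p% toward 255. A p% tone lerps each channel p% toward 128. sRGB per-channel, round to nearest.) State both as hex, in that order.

#e57cf5, #8b788d

32% tint:
  R: 217 + 12.16 = 229.16 → 229
  G: 63 + 0.32×(255−63) = 63 + 61.44 = 124.44 → 124
  B: 240 + 0.32×(255−240) = 240 + 4.8 = 244.8 → 245
  → #e57cf5
88% tone:
  R: 217 − 78.32 = 138.68 → 139
  G: 63 + 0.88×(128−63) = 63 + 57.2 = 120.2 → 120
  B: 240 + 0.88×(128−240) = 240 − 98.56 = 141.44 → 141
  → #8b788d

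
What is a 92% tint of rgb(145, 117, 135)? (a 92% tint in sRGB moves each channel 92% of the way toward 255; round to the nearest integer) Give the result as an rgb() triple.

A 92% tint moves each channel 92% toward 255:
  R: 145 + 101.2 = 246.2 → 246
  G: 117 + 0.92×(255−117) = 117 + 126.96 = 243.96 → 244
  B: 135 + 110.4 = 245.4 → 245

rgb(246, 244, 245)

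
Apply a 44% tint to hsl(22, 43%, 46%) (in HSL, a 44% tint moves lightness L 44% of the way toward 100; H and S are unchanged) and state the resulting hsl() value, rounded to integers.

L moves 44% from 46 toward 100: 46 + 23.76 = 69.76 → 70.
H and S are unchanged.

hsl(22, 43%, 70%)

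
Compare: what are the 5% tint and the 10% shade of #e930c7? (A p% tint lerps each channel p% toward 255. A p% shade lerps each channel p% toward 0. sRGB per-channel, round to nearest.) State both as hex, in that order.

#ea3aca, #d22bb3

#e930c7 is rgb(233, 48, 199).
5% tint:
  R: 233 + 1.1 = 234.1 → 234
  G: 48 + 0.05×(255−48) = 48 + 10.35 = 58.35 → 58
  B: 199 + 2.8 = 201.8 → 202
  → #ea3aca
10% shade:
  R: 233 − 23.3 = 209.7 → 210
  G: 48 + 0.1×(0−48) = 48 − 4.8 = 43.2 → 43
  B: 199 + 0.1×(0−199) = 199 − 19.9 = 179.1 → 179
  → #d22bb3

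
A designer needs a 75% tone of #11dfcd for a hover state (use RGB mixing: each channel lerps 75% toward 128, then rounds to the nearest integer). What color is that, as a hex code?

#649893

#11dfcd is rgb(17, 223, 205).
Lerp each channel 75% toward 128:
  R: 17 + 0.75×(128−17) = 17 + 83.25 = 100.25 → 100
  G: 223 + 0.75×(128−223) = 223 − 71.25 = 151.75 → 152
  B: 205 + 0.75×(128−205) = 205 − 57.75 = 147.25 → 147
rgb(100, 152, 147) = #649893.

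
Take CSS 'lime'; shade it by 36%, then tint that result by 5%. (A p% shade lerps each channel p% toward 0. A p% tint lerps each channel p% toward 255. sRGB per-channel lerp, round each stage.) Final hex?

#0DA80D

CSS lime is rgb(0, 255, 0).
Per channel, c → c + 0.36(0 − c):
  R: 0 + 0.36×(0−0) = 0 + 0 = 0 → 0
  G: 255 − 91.8 = 163.2 → 163
  B: 0 + 0.36×(0−0) = 0 + 0 = 0 → 0
After the shade: rgb(0, 163, 0) = #00A300.
Lerp each channel 5% toward 255:
  R: 0 + 0.05×(255−0) = 0 + 12.75 = 12.75 → 13
  G: 163 + 4.6 = 167.6 → 168
  B: 0 + 0.05×(255−0) = 0 + 12.75 = 12.75 → 13
rgb(13, 168, 13) = #0DA80D.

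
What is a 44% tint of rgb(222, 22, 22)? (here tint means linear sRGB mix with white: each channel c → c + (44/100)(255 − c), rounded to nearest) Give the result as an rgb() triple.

Lerp each channel 44% toward 255:
  R: 222 + 14.52 = 236.52 → 237
  G: 22 + 102.52 = 124.52 → 125
  B: 22 + 0.44×(255−22) = 22 + 102.52 = 124.52 → 125

rgb(237, 125, 125)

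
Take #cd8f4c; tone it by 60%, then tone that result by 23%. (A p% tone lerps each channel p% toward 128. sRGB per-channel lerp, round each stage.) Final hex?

#cd8f4c is rgb(205, 143, 76).
Lerp each channel 60% toward 128:
  R: 205 + 0.6×(128−205) = 205 − 46.2 = 158.8 → 159
  G: 143 + 0.6×(128−143) = 143 − 9 = 134 → 134
  B: 76 + 31.2 = 107.2 → 107
After the tone: rgb(159, 134, 107) = #9f866b.
A 23% tone moves each channel 23% toward 128:
  R: 159 − 7.13 = 151.87 → 152
  G: 134 + 0.23×(128−134) = 134 − 1.38 = 132.62 → 133
  B: 107 + 4.83 = 111.83 → 112
rgb(152, 133, 112) = #988570.

#988570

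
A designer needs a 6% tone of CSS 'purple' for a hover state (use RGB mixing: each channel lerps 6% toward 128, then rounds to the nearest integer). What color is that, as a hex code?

#800880

CSS purple is rgb(128, 0, 128).
A 6% tone moves each channel 6% toward 128:
  R: 128 + 0 = 128 → 128
  G: 0 + 0.06×(128−0) = 0 + 7.68 = 7.68 → 8
  B: 128 + 0 = 128 → 128
rgb(128, 8, 128) = #800880.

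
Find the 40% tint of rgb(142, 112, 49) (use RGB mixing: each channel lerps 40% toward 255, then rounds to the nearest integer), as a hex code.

#BBA983

Lerp each channel 40% toward 255:
  R: 142 + 0.4×(255−142) = 142 + 45.2 = 187.2 → 187
  G: 112 + 0.4×(255−112) = 112 + 57.2 = 169.2 → 169
  B: 49 + 82.4 = 131.4 → 131
rgb(187, 169, 131) = #BBA983.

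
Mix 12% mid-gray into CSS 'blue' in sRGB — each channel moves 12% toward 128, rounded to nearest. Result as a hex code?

#0f0ff0

CSS blue is rgb(0, 0, 255).
Per channel, c → c + 0.12(128 − c):
  R: 0 + 0.12×(128−0) = 0 + 15.36 = 15.36 → 15
  G: 0 + 0.12×(128−0) = 0 + 15.36 = 15.36 → 15
  B: 255 + 0.12×(128−255) = 255 − 15.24 = 239.76 → 240
rgb(15, 15, 240) = #0f0ff0.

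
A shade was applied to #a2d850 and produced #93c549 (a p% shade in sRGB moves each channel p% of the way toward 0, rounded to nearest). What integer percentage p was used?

9%

#a2d850 is rgb(162, 216, 80); #93c549 is rgb(147, 197, 73).
On the G channel (widest range): 197 ≈ 216 + (p/100)(0 − 216), so p ≈ 100×(197 − 216)/(0 − 216) = -1900/-216 = 8.80.
p = 9 reproduces all three channels after rounding.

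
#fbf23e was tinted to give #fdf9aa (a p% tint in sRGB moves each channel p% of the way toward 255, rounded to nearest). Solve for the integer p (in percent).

#fbf23e is rgb(251, 242, 62); #fdf9aa is rgb(253, 249, 170).
On the B channel (widest range): 170 ≈ 62 + (p/100)(255 − 62), so p ≈ 100×(170 − 62)/(255 − 62) = 10800/193 = 55.96.
p = 56 reproduces all three channels after rounding.

56%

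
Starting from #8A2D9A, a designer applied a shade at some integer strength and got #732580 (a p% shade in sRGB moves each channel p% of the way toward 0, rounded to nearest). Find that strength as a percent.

#8A2D9A is rgb(138, 45, 154); #732580 is rgb(115, 37, 128).
On the B channel (widest range): 128 ≈ 154 + (p/100)(0 − 154), so p ≈ 100×(128 − 154)/(0 − 154) = -2600/-154 = 16.88.
p = 17 reproduces all three channels after rounding.

17%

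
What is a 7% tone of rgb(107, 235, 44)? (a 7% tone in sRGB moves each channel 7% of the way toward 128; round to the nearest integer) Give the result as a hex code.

Per channel, c → c + 0.07(128 − c):
  R: 107 + 0.07×(128−107) = 107 + 1.47 = 108.47 → 108
  G: 235 + 0.07×(128−235) = 235 − 7.49 = 227.51 → 228
  B: 44 + 0.07×(128−44) = 44 + 5.88 = 49.88 → 50
rgb(108, 228, 50) = #6CE432.

#6CE432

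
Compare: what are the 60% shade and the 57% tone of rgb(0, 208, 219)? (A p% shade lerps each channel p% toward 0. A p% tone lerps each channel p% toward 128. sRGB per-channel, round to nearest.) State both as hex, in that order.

#005358, #49A2A7

60% shade:
  R: 0 + 0.6×(0−0) = 0 + 0 = 0 → 0
  G: 208 + 0.6×(0−208) = 208 − 124.8 = 83.2 → 83
  B: 219 + 0.6×(0−219) = 219 − 131.4 = 87.6 → 88
  → #005358
57% tone:
  R: 0 + 72.96 = 72.96 → 73
  G: 208 + 0.57×(128−208) = 208 − 45.6 = 162.4 → 162
  B: 219 + 0.57×(128−219) = 219 − 51.87 = 167.13 → 167
  → #49A2A7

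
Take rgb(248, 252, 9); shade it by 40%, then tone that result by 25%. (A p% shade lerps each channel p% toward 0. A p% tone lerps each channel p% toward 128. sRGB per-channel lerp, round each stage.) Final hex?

Per channel, c → c + 0.4(0 − c):
  R: 248 + 0.4×(0−248) = 248 − 99.2 = 148.8 → 149
  G: 252 + 0.4×(0−252) = 252 − 100.8 = 151.2 → 151
  B: 9 + 0.4×(0−9) = 9 − 3.6 = 5.4 → 5
After the shade: rgb(149, 151, 5) = #959705.
Lerp each channel 25% toward 128:
  R: 149 + 0.25×(128−149) = 149 − 5.25 = 143.75 → 144
  G: 151 − 5.75 = 145.25 → 145
  B: 5 + 0.25×(128−5) = 5 + 30.75 = 35.75 → 36
rgb(144, 145, 36) = #909124.

#909124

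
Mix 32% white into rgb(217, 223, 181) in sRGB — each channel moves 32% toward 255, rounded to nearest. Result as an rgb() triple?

rgb(229, 233, 205)

Per channel, c → c + 0.32(255 − c):
  R: 217 + 12.16 = 229.16 → 229
  G: 223 + 10.24 = 233.24 → 233
  B: 181 + 0.32×(255−181) = 181 + 23.68 = 204.68 → 205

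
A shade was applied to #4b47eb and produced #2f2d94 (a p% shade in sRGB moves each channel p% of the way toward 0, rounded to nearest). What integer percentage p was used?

37%

#4b47eb is rgb(75, 71, 235); #2f2d94 is rgb(47, 45, 148).
On the B channel (widest range): 148 ≈ 235 + (p/100)(0 − 235), so p ≈ 100×(148 − 235)/(0 − 235) = -8700/-235 = 37.02.
p = 37 reproduces all three channels after rounding.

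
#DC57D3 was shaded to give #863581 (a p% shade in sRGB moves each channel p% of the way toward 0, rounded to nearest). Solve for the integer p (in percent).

#DC57D3 is rgb(220, 87, 211); #863581 is rgb(134, 53, 129).
On the R channel (widest range): 134 ≈ 220 + (p/100)(0 − 220), so p ≈ 100×(134 − 220)/(0 − 220) = -8600/-220 = 39.09.
p = 39 reproduces all three channels after rounding.

39%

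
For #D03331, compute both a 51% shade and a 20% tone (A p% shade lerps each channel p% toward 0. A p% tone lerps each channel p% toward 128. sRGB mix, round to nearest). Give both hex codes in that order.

#D03331 is rgb(208, 51, 49).
51% shade:
  R: 208 + 0.51×(0−208) = 208 − 106.08 = 101.92 → 102
  G: 51 + 0.51×(0−51) = 51 − 26.01 = 24.99 → 25
  B: 49 + 0.51×(0−49) = 49 − 24.99 = 24.01 → 24
  → #661918
20% tone:
  R: 208 + 0.2×(128−208) = 208 − 16 = 192 → 192
  G: 51 + 0.2×(128−51) = 51 + 15.4 = 66.4 → 66
  B: 49 + 0.2×(128−49) = 49 + 15.8 = 64.8 → 65
  → #C04241

#661918, #C04241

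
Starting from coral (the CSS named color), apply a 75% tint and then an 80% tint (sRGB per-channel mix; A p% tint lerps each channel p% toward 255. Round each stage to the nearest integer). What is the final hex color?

#FFF9F6

CSS coral is rgb(255, 127, 80).
A 75% tint moves each channel 75% toward 255:
  R: 255 + 0 = 255 → 255
  G: 127 + 0.75×(255−127) = 127 + 96 = 223 → 223
  B: 80 + 0.75×(255−80) = 80 + 131.25 = 211.25 → 211
After the tint: rgb(255, 223, 211) = #FFDFD3.
Lerp each channel 80% toward 255:
  R: 255 + 0.8×(255−255) = 255 + 0 = 255 → 255
  G: 223 + 25.6 = 248.6 → 249
  B: 211 + 0.8×(255−211) = 211 + 35.2 = 246.2 → 246
rgb(255, 249, 246) = #FFF9F6.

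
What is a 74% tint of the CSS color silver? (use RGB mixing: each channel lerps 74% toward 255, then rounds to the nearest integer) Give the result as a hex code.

CSS silver is rgb(192, 192, 192).
Lerp each channel 74% toward 255:
  R: 192 + 0.74×(255−192) = 192 + 46.62 = 238.62 → 239
  G: 192 + 46.62 = 238.62 → 239
  B: 192 + 0.74×(255−192) = 192 + 46.62 = 238.62 → 239
rgb(239, 239, 239) = #EFEFEF.

#EFEFEF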